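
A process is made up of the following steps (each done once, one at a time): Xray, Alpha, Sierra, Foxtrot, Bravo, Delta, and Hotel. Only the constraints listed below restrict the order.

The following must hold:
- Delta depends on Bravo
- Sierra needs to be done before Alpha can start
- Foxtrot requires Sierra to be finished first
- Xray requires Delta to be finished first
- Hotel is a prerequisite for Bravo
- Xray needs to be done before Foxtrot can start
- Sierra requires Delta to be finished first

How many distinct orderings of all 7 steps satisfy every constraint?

5

Hotel is the only step with nothing required before it, so every ordering starts there.
Systematically extending each partial ordering one step at a time and counting, there are 5 complete orderings.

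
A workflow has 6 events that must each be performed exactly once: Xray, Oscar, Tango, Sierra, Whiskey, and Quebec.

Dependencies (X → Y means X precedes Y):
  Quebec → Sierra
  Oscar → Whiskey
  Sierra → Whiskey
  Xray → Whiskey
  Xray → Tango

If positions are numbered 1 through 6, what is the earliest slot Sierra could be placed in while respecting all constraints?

The only event forced before Sierra (directly or transitively) is Quebec.
So at minimum 1 event comes before Sierra, putting Sierra no earlier than position 2. That position is achievable by scheduling exactly that predecessor first.

2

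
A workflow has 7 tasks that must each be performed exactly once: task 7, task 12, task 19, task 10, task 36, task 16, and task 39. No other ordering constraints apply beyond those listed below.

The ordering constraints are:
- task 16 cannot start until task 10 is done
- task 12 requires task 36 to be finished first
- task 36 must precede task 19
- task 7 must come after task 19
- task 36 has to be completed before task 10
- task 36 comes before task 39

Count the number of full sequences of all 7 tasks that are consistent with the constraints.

Task 36 is the only task with nothing required before it, so every ordering starts there.
Systematically extending each partial ordering one task at a time and counting, there are 180 complete orderings.

180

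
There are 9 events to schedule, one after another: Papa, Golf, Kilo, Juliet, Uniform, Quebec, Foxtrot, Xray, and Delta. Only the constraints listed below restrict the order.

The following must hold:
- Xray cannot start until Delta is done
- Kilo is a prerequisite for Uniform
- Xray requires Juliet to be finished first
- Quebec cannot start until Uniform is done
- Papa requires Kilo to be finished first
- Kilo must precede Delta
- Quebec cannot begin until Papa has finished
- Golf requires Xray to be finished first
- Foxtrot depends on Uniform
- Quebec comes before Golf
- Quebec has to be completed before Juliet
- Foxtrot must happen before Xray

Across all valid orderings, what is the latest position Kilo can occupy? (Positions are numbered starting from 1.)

1

Every event that must follow Kilo has to come after it. Tracing all chains starting from Kilo, those events are: Papa, Golf, Juliet, Uniform, Quebec, Foxtrot, Xray, Delta — 8 in total.
With 8 mandatory successors out of 9 events total, the latest slot for Kilo is 9−8 = 1, and it's reachable by doing all non-successors before Kilo.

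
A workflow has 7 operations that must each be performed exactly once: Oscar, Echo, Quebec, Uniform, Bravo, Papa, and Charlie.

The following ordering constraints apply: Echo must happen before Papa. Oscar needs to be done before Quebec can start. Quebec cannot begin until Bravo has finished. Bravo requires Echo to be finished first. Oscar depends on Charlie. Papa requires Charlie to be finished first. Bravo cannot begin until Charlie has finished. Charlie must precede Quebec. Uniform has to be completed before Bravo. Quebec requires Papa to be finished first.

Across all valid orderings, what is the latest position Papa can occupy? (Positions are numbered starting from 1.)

6

Following the constraints forward from Papa, its only required successor is Quebec.
So at least 1 operation follows Papa, putting Papa no later than position 6. That position is achievable by scheduling everything else first.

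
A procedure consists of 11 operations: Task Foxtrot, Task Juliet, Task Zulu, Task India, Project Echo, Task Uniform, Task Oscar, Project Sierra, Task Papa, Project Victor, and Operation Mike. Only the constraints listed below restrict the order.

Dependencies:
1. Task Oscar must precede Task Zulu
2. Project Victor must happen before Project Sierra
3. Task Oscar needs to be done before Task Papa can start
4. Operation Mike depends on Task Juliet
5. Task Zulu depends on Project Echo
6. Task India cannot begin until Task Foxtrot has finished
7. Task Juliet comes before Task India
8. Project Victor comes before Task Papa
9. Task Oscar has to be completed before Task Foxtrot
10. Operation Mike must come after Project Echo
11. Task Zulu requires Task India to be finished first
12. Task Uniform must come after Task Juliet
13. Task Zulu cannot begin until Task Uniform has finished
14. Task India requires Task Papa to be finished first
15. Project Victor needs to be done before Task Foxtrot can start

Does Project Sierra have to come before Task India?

Project Sierra and Task India are not related by any chain of constraints.
A valid ordering placing Task India before Project Sierra exists, so the answer is no.

No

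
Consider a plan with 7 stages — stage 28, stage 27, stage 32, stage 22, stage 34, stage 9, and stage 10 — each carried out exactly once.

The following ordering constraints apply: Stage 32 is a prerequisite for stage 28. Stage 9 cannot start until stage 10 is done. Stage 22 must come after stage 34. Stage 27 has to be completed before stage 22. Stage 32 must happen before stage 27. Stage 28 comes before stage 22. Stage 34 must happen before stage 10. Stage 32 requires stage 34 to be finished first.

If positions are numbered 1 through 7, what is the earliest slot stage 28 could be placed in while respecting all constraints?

3

The stages that are forced before stage 28, directly or transitively, are stage 32, stage 34. That's 2 stages.
So at minimum 2 stages come before stage 28, putting stage 28 no earlier than position 3. That position is achievable by scheduling exactly those predecessors first.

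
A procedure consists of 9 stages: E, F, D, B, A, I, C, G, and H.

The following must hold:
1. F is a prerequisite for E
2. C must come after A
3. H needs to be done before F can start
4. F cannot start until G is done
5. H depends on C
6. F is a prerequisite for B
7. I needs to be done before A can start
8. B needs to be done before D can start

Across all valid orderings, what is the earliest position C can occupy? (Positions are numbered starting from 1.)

3

Every stage that must precede C has to come before it. Tracing all chains that end at C, those stages are: A, I — 2 in total.
With 2 mandatory predecessors, the earliest C can sit is position 2+1 = 3, and placing just those 2 first achieves it.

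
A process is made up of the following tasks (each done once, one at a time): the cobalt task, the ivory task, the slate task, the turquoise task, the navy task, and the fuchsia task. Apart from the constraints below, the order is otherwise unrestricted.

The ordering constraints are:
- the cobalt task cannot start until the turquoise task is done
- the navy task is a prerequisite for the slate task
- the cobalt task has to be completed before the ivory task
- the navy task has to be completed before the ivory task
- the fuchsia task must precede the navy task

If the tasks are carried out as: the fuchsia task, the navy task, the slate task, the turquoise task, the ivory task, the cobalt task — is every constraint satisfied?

The sequence places the ivory task ahead of the cobalt task.
That contradicts the constraint that the cobalt task must precede the ivory task.

No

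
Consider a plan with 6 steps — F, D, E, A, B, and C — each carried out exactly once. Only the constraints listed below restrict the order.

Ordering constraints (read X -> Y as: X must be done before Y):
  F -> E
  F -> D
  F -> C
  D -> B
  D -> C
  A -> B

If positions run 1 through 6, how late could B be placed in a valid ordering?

6

No constraint forces any step after B, so it can be placed last, in position 6.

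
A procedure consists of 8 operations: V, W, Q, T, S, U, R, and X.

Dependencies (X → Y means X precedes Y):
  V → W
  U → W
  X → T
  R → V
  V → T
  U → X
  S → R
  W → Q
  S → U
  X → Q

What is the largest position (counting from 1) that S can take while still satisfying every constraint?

Every operation that must follow S has to come after it. Tracing all chains starting from S, those operations are: V, W, Q, T, U, R, X — 7 in total.
So at least 7 operations follow S, putting S no later than position 1. That position is achievable by scheduling everything else first.

1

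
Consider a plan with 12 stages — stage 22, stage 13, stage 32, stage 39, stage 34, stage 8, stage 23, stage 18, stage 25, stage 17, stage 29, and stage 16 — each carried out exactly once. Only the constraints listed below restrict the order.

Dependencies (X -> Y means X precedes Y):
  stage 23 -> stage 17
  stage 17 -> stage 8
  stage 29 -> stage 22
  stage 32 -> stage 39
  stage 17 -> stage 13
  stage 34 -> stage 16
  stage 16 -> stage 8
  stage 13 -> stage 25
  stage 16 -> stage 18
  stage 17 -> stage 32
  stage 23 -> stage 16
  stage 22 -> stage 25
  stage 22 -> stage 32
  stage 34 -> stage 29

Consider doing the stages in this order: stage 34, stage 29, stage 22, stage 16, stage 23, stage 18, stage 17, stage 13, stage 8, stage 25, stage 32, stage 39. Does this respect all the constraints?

No

The sequence places stage 16 ahead of stage 23.
That contradicts the constraint that stage 23 must precede stage 16.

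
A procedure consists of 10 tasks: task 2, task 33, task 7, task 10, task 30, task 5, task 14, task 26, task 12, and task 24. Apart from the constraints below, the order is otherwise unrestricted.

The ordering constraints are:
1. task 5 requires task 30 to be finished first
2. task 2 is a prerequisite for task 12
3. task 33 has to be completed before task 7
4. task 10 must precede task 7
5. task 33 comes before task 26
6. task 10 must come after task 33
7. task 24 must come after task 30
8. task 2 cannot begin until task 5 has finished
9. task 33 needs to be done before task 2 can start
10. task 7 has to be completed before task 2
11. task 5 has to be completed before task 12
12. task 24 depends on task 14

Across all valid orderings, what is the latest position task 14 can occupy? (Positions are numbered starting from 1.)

9

Following the constraints forward from task 14, its only required successor is task 24.
With 1 mandatory successor out of 10 tasks total, the latest slot for task 14 is 10−1 = 9, and it's reachable by doing all non-successors before task 14.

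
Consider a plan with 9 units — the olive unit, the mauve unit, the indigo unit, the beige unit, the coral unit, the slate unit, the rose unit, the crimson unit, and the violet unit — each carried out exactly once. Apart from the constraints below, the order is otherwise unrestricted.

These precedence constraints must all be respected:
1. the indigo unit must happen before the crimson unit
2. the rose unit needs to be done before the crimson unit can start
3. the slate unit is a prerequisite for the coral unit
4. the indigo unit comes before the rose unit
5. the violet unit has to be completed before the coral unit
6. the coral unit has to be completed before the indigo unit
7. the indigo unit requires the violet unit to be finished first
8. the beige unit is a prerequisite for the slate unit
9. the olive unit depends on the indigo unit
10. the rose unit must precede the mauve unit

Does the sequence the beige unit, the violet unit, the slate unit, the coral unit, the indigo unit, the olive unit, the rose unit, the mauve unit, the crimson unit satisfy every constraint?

Yes

Every stated constraint is respected: the indigo unit sits at position 5, ahead of the crimson unit at position 9, and each of the other listed pairs likewise has the predecessor earlier in the sequence.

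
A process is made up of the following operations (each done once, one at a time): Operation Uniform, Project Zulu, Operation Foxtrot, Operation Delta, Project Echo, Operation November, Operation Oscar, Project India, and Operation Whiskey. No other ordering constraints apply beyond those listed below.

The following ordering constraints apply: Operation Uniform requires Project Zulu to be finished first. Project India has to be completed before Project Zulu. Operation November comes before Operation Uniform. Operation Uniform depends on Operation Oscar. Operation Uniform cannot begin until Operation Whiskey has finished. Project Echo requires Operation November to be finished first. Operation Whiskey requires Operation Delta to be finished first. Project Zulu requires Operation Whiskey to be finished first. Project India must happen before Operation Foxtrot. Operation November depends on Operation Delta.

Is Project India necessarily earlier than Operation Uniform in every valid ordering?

Yes

There is a constraint chain Project India → Project Zulu → Operation Uniform.
Hence Project India necessarily comes before Operation Uniform.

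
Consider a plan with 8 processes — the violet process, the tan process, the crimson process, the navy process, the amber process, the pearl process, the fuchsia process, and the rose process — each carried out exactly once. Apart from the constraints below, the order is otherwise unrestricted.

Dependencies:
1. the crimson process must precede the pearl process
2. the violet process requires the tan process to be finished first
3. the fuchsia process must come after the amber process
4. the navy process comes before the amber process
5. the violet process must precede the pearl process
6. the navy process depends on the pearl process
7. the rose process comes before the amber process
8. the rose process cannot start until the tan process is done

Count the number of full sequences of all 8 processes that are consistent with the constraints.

14

The processes with no prerequisites are the tan process, the crimson process; any of them can be placed first.
Systematically extending each partial ordering one process at a time and counting, there are 14 complete orderings.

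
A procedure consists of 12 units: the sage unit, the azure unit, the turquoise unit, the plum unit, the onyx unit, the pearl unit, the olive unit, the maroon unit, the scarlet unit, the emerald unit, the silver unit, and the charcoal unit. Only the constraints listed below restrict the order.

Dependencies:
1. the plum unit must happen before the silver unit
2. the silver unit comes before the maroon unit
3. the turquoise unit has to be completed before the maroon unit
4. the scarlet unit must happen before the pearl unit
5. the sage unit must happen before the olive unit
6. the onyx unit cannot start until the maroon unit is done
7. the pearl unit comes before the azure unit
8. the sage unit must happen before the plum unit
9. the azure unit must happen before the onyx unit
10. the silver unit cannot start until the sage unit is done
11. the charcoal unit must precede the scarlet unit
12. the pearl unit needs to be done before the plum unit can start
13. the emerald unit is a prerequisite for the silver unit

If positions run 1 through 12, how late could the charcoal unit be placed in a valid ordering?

Following every chain forward from the charcoal unit, the units that must come later are the azure unit, the plum unit, the onyx unit, the pearl unit, the maroon unit, the scarlet unit, the silver unit — 7 of them.
With 7 mandatory successors out of 12 units total, the latest slot for the charcoal unit is 12−7 = 5, and it's reachable by doing all non-successors before the charcoal unit.

5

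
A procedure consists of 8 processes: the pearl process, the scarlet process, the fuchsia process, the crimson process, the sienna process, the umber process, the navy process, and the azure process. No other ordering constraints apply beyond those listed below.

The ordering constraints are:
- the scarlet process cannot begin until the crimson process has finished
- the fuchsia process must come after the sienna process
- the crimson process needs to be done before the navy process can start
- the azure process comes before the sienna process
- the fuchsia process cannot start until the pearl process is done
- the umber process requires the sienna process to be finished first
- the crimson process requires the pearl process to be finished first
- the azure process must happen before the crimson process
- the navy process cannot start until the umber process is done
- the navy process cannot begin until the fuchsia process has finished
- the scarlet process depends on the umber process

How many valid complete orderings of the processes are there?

57

The processes with no prerequisites are the pearl process, the azure process; any of them can be placed first.
Systematically extending each partial ordering one process at a time and counting, there are 57 complete orderings.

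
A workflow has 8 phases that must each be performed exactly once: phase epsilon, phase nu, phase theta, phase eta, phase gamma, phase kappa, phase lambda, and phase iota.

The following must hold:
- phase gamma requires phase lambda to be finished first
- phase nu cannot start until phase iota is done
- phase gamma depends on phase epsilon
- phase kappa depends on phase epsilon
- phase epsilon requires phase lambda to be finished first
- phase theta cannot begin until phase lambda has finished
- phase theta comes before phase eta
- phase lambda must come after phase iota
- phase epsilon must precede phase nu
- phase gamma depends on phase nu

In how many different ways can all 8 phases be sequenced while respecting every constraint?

Phase iota is the only phase with nothing required before it, so every ordering starts there.
Systematically extending each partial ordering one phase at a time and counting, there are 45 complete orderings.

45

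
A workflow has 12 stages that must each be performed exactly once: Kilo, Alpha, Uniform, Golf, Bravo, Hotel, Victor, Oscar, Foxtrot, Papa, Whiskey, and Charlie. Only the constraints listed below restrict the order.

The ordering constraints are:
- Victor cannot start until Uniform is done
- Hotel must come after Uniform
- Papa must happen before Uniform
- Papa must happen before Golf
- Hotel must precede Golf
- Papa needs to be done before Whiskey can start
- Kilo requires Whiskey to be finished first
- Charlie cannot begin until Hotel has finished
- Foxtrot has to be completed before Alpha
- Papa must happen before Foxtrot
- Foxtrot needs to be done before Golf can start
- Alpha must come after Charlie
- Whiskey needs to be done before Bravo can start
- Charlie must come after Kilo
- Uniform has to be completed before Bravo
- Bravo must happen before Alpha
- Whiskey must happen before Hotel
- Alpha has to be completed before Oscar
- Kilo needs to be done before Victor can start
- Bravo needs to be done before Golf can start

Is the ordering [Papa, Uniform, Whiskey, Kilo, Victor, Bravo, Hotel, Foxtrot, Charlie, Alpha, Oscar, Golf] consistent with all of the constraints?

Yes

Checking each listed constraint against this order: for instance, Papa is in position 1 and Golf in position 12, so that constraint holds — and the remaining constraints check out the same way.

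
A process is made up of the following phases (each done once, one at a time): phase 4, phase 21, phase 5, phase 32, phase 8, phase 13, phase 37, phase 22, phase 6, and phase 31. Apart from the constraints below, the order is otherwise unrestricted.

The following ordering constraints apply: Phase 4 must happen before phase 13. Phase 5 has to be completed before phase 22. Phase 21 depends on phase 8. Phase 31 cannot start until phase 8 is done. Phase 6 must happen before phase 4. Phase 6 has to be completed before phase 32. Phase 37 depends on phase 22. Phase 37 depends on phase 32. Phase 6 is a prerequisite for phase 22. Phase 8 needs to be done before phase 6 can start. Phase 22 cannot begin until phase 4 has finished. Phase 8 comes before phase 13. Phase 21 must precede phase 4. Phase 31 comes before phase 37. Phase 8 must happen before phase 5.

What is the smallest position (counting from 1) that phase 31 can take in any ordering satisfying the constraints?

2

Working backwards through the constraints from phase 31, its only required predecessor is phase 8.
With 1 mandatory predecessor, the earliest phase 31 can sit is position 1+1 = 2, and placing just that one first achieves it.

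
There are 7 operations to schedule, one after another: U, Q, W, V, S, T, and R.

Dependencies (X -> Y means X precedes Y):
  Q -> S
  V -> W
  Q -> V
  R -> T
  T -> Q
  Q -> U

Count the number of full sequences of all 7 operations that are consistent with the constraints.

Only R has no prerequisites, so it must go first.
Systematically extending each partial ordering one operation at a time and counting, there are 12 complete orderings.

12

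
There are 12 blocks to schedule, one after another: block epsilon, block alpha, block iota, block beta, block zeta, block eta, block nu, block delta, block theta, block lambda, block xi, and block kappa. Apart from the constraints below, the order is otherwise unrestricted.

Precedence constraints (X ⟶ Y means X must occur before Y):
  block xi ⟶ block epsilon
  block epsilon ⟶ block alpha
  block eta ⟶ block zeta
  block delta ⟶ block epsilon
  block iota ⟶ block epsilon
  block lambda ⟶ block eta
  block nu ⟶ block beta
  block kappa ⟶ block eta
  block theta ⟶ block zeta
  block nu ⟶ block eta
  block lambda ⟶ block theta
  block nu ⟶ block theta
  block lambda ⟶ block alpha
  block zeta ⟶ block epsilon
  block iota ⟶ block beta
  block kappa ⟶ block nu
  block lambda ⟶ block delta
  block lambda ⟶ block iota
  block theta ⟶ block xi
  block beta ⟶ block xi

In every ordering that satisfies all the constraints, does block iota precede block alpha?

Yes

Tracing the constraints gives a chain: block iota → block epsilon → block alpha.
Hence block iota necessarily comes before block alpha.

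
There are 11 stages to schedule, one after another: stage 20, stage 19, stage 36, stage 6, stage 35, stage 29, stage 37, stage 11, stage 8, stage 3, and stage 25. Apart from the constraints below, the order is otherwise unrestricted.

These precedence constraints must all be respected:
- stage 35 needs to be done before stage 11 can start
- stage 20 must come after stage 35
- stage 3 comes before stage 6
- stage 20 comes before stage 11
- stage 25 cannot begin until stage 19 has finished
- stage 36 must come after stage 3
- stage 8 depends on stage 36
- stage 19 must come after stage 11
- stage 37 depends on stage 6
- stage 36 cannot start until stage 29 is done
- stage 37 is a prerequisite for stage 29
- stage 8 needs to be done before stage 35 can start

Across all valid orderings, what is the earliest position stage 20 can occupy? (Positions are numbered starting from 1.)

8

Every stage that must precede stage 20 has to come before it. Tracing all chains that end at stage 20, those stages are: stage 36, stage 6, stage 35, stage 29, stage 37, stage 8, stage 3 — 7 in total.
So at minimum 7 stages come before stage 20, putting stage 20 no earlier than position 8. That position is achievable by scheduling exactly those predecessors first.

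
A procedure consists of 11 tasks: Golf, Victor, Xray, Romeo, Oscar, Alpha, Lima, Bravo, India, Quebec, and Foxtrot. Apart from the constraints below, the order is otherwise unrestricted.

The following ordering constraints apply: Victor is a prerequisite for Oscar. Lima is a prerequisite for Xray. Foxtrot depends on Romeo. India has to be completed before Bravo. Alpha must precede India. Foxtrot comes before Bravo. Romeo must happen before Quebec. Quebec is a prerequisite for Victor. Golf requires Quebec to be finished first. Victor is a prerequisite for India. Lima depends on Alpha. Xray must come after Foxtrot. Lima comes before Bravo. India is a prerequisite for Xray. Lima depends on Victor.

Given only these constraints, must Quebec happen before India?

There is a constraint chain Quebec → Victor → India.
That forces Quebec before India in every valid schedule.

Yes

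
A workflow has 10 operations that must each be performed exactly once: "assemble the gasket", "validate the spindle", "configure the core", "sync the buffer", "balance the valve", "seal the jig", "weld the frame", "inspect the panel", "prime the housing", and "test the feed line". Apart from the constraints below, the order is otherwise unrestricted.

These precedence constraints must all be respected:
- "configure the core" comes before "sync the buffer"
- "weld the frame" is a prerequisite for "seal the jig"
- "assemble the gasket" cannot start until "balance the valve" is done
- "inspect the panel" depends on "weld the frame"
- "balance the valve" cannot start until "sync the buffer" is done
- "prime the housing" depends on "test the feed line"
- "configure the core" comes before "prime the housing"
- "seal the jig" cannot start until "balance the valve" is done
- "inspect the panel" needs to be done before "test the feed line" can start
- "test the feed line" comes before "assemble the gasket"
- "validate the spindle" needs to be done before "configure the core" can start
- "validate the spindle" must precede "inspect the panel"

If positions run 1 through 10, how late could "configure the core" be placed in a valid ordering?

5

Following every chain forward from "configure the core", the operations that must come later are "assemble the gasket", "sync the buffer", "balance the valve", "seal the jig", "prime the housing" — 5 of them.
So at least 5 operations follow "configure the core", putting "configure the core" no later than position 5. That position is achievable by scheduling everything else first.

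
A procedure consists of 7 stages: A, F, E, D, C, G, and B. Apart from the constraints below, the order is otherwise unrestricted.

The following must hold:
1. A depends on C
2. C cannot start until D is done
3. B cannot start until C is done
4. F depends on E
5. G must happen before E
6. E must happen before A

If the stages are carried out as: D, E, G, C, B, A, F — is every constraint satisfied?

No

In the proposed order, E appears before G.
That contradicts the constraint that G must precede E.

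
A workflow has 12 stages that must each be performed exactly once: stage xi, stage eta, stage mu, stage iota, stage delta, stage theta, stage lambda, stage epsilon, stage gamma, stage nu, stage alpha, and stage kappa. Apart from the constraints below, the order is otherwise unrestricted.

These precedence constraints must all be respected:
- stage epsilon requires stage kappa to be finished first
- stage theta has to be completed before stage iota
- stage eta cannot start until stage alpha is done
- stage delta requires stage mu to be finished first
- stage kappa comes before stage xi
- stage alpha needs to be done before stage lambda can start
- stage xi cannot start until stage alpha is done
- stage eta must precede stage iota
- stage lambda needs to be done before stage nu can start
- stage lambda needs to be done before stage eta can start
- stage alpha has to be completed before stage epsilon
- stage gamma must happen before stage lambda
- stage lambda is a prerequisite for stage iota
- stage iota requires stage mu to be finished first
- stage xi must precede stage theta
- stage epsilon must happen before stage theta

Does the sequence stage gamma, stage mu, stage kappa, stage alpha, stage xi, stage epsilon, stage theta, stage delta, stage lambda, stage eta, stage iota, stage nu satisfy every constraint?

Every stated constraint is respected: stage mu sits at position 2, ahead of stage iota at position 11, and each of the other listed pairs likewise has the predecessor earlier in the sequence.

Yes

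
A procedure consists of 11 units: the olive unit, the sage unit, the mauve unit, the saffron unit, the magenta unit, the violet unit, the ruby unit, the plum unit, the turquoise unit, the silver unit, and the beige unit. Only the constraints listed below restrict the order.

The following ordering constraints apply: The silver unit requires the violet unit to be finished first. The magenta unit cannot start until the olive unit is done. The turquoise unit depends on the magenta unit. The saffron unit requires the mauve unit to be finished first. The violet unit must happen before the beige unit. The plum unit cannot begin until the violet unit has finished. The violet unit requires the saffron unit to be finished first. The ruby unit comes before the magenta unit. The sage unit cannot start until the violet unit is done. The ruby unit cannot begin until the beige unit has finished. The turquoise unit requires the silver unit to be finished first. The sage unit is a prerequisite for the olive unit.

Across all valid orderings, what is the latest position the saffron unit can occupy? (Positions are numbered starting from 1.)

2

The units that are forced after the saffron unit, directly or by a chain of constraints, are the olive unit, the sage unit, the magenta unit, the violet unit, the ruby unit, the plum unit, the turquoise unit, the silver unit, the beige unit. That's 9 units.
So at least 9 units follow the saffron unit, putting the saffron unit no later than position 2. That position is achievable by scheduling everything else first.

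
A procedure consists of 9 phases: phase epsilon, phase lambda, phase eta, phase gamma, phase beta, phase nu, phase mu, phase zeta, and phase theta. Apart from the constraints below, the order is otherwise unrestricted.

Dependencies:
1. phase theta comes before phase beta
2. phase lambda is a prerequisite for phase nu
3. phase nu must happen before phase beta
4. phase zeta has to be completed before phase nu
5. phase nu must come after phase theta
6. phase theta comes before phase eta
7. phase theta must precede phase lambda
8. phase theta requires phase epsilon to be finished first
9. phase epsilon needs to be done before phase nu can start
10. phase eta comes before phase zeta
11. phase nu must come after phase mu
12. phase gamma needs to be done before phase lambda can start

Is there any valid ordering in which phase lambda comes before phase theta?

There is a dependency chain phase theta → phase lambda, so phase lambda always comes after phase theta.
So no valid ordering can have phase lambda before phase theta.

No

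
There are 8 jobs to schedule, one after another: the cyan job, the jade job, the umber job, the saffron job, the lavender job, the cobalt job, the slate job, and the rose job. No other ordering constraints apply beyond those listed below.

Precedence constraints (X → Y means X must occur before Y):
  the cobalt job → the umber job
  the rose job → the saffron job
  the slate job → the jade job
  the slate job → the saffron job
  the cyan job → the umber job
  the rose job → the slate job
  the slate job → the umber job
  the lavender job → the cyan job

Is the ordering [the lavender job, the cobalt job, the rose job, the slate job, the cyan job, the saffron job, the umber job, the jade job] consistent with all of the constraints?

Checking each listed constraint against this order: for instance, the cobalt job is in position 2 and the umber job in position 7, so that constraint holds — and the remaining constraints check out the same way.

Yes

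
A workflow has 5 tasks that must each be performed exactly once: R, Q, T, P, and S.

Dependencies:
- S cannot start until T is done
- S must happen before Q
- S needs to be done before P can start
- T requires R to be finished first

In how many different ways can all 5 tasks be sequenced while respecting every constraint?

Only R has no prerequisites, so it must go first.
Systematically extending each partial ordering one task at a time and counting, there are 2 complete orderings.

2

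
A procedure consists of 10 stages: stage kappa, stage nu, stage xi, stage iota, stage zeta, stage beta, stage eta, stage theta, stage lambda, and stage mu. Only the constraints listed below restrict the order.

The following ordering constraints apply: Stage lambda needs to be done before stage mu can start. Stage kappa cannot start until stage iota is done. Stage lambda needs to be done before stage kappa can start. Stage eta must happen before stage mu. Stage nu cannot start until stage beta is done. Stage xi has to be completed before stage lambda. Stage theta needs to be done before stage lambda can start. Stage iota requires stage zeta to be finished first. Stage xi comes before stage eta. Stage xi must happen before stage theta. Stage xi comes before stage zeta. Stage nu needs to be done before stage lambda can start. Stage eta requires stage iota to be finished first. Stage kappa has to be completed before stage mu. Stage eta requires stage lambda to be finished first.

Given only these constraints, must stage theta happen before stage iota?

No

Stage theta and stage iota are not related by any chain of constraints.
A valid ordering placing stage iota before stage theta exists, so the answer is no.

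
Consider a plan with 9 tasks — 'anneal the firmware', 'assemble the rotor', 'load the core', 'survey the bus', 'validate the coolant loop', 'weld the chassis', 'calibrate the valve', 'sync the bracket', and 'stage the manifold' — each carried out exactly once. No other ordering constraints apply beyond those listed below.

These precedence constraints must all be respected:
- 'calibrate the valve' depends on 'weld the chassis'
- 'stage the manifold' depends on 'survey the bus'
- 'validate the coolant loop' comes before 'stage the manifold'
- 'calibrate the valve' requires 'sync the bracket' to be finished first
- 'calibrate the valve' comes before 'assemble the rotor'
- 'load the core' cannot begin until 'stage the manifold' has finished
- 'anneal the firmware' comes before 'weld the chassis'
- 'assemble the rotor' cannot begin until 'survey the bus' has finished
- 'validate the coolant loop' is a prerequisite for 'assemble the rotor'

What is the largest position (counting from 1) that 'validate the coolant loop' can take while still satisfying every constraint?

Following every chain forward from 'validate the coolant loop', the tasks that must come later are 'assemble the rotor', 'load the core', 'stage the manifold' — 3 of them.
With 3 mandatory successors out of 9 tasks total, the latest slot for 'validate the coolant loop' is 9−3 = 6, and it's reachable by doing all non-successors before 'validate the coolant loop'.

6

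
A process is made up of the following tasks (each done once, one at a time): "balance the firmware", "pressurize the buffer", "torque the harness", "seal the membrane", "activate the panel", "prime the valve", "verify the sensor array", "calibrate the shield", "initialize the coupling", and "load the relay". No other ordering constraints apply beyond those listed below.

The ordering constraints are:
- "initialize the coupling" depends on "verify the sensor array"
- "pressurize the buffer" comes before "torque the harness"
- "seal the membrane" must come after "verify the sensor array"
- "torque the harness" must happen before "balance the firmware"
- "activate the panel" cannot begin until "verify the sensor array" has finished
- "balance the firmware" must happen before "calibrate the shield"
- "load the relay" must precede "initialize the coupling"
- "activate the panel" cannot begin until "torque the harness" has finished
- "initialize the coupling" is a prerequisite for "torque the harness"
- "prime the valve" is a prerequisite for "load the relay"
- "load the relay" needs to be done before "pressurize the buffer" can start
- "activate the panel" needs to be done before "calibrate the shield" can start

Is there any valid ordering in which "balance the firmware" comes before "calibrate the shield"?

Every valid ordering already has "balance the firmware" before "calibrate the shield" (the constraints require it), so in particular at least one does.

Yes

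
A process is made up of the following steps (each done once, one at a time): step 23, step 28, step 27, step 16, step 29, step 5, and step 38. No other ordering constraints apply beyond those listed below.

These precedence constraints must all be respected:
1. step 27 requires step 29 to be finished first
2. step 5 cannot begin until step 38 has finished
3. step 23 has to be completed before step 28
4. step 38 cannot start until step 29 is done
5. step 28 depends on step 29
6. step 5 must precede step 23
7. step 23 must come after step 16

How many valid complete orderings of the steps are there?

23

The steps with no prerequisites are step 16, step 29; any of them can be placed first.
Enumerating by repeatedly choosing an available step (one whose prerequisites are all placed) gives 23 distinct complete orderings.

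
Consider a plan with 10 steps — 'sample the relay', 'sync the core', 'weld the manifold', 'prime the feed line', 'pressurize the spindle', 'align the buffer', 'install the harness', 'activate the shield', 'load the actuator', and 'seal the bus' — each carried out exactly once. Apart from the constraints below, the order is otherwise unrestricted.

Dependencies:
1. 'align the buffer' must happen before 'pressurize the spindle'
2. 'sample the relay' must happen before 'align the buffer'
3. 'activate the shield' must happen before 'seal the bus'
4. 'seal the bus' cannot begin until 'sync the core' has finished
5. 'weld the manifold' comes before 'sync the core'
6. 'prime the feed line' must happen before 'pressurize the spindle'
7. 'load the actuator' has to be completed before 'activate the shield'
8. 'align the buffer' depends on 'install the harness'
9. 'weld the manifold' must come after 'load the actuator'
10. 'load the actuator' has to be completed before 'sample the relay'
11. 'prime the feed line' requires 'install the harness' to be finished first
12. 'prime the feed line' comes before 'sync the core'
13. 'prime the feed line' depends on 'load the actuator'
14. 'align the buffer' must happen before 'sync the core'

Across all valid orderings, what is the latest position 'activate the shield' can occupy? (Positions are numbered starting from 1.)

The only step forced after 'activate the shield' (directly or by a chain) is 'seal the bus'.
So at least 1 step follows 'activate the shield', putting 'activate the shield' no later than position 9. That position is achievable by scheduling everything else first.

9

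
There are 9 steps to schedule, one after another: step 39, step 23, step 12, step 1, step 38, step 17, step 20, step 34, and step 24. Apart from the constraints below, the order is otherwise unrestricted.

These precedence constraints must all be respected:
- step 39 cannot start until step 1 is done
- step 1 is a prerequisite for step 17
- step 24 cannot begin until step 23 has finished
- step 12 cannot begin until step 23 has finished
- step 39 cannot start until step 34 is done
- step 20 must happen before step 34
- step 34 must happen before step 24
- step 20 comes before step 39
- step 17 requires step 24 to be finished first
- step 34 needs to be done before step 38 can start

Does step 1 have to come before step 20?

Step 1 and step 20 are not related by any chain of constraints.
There exist valid orderings with step 20 before step 1, so step 1 is not required to come first.

No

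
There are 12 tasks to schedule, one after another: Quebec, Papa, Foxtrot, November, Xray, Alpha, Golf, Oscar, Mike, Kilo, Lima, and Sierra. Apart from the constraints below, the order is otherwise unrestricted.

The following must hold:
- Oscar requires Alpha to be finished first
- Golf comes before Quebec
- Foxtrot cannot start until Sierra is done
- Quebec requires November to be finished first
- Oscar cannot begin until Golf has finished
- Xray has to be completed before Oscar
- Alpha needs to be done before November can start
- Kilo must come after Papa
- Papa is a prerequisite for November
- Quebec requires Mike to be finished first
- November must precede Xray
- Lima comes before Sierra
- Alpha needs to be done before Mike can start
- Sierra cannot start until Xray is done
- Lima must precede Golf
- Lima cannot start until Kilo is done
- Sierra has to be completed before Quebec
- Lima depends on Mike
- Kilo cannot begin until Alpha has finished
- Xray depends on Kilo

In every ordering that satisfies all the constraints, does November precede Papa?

No

In fact the dependencies run the other way: Papa → November.
So November does not have to come before Papa — it cannot.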